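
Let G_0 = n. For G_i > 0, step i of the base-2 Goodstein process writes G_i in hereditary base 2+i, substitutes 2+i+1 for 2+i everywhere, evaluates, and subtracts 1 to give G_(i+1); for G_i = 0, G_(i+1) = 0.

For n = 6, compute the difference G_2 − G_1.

228

[0] 6 ≡ 2^2 + 2 (base 2). Lift 3: 30. −1: 29.
[1] 29 ≡ 3^3 + 2 (base 3). Lift 4: 258. −1: 257.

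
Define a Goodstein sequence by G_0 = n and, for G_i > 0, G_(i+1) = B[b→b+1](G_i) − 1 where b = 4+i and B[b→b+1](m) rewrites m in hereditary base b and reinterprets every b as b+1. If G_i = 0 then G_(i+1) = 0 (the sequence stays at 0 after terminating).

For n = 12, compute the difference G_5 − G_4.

1

12 —HB4→ 3·4 —bump→ 3·5 = 15 —(−1)→ 14
14 —HB5→ 2·5 + 4 —bump→ 2·6 + 4 = 16 —(−1)→ 15
15 —HB6→ 2·6 + 3 —bump→ 2·7 + 3 = 17 —(−1)→ 16
16 —HB7→ 2·7 + 2 —bump→ 2·8 + 2 = 18 —(−1)→ 17
17 —HB8→ 2·8 + 1 —bump→ 2·9 + 1 = 19 —(−1)→ 18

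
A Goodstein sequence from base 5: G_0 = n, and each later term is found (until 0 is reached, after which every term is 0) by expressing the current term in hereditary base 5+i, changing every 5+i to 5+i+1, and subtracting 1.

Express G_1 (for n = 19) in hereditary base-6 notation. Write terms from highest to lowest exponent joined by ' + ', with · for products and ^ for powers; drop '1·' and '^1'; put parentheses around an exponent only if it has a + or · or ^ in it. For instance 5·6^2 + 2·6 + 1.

[0] 19 ≡ 3·5 + 4 (base 5). Lift 6: 22. −1: 21.
[1] 21 ≡ 3·6 + 3 (base 6). Lift 7: 24. −1: 23.

3·6 + 3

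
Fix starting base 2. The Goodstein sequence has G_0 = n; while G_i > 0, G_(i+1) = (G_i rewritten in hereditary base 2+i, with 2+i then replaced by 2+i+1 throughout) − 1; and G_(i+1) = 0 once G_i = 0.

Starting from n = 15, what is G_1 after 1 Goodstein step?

[0] 15 ≡ 2^(2 + 1) + 2^2 + 2 + 1 (base 2). Lift 3: 112. −1: 111.
[1] 111 ≡ 3^(3 + 1) + 3^3 + 3 (base 3). Lift 4: 1284. −1: 1283.

111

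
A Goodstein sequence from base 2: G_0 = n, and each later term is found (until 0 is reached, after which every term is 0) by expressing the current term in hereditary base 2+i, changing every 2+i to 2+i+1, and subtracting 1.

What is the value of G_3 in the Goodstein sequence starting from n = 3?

2

i=0: 3 = 2 + 1 (b=2); 2→3: 3 + 1 = 4; 4−1 = 3
i=1: 3 = 3 (b=3); 3→4: 4 = 4; 4−1 = 3
i=2: 3 = 3 (b=4); 4→5: 3 = 3; 3−1 = 2
i=3: 2 = 2 (b=5); 5→6: 2 = 2; 2−1 = 1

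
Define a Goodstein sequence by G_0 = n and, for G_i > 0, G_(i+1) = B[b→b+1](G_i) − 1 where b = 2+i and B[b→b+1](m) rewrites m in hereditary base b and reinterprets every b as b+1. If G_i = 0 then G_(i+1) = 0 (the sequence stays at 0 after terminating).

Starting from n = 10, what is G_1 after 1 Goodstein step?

83

base 2: 10 = 2^(2 + 1) + 2; at 3: 3^(3 + 1) + 3 = 84; next = 83
base 3: 83 = 3^(3 + 1) + 2; at 4: 4^(4 + 1) + 2 = 1026; next = 1025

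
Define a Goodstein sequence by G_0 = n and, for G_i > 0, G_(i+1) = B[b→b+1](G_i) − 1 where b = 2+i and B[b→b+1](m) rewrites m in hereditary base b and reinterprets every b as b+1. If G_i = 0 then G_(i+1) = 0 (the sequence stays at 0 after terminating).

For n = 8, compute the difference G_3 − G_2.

5757

8 —HB2→ 2^(2 + 1) —bump→ 3^(3 + 1) = 81 —(−1)→ 80
80 —HB3→ 2·3^3 + 2·3^2 + 2·3 + 2 —bump→ 2·4^4 + 2·4^2 + 2·4 + 2 = 554 —(−1)→ 553
553 —HB4→ 2·4^4 + 2·4^2 + 2·4 + 1 —bump→ 2·5^5 + 2·5^2 + 2·5 + 1 = 6311 —(−1)→ 6310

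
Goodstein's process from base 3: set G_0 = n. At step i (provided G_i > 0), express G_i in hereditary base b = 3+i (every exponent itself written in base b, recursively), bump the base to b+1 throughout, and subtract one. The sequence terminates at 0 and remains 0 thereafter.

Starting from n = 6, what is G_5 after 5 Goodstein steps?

(0) 6|_3 = 2·3 ↦ 2·4|_4 = 8 ⇒ 7
(1) 7|_4 = 4 + 3 ↦ 5 + 3|_5 = 8 ⇒ 7
(2) 7|_5 = 5 + 2 ↦ 6 + 2|_6 = 8 ⇒ 7
(3) 7|_6 = 6 + 1 ↦ 7 + 1|_7 = 8 ⇒ 7
(4) 7|_7 = 7 ↦ 8|_8 = 8 ⇒ 7
(5) 7|_8 = 7 ↦ 7|_9 = 7 ⇒ 6

7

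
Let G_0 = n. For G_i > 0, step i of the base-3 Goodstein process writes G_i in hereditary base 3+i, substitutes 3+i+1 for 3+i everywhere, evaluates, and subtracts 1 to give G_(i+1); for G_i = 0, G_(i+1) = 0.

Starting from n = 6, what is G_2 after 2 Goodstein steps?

6 —HB3→ 2·3 —bump→ 2·4 = 8 —(−1)→ 7
7 —HB4→ 4 + 3 —bump→ 5 + 3 = 8 —(−1)→ 7
7 —HB5→ 5 + 2 —bump→ 6 + 2 = 8 —(−1)→ 7

7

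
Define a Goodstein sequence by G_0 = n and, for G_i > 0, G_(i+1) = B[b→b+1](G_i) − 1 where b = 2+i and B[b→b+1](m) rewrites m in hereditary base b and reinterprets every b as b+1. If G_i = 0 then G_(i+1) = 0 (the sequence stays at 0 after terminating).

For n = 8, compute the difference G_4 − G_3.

87085

[0] 8 ≡ 2^(2 + 1) (base 2). Lift 3: 81. −1: 80.
[1] 80 ≡ 2·3^3 + 2·3^2 + 2·3 + 2 (base 3). Lift 4: 554. −1: 553.
[2] 553 ≡ 2·4^4 + 2·4^2 + 2·4 + 1 (base 4). Lift 5: 6311. −1: 6310.
[3] 6310 ≡ 2·5^5 + 2·5^2 + 2·5 (base 5). Lift 6: 93396. −1: 93395.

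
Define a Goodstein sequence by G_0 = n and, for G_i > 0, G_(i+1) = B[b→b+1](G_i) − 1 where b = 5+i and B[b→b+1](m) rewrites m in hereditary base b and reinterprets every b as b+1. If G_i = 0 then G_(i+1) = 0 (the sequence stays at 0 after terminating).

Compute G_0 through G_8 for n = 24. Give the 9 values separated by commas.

24, 27, 30, 33, 36, 39, 41, 43, 45

G_0=24  [base 5] 4·5 + 4  →[5↦6]→  4·6 + 4 = 28  −1 ⇒ G_1=27
G_1=27  [base 6] 4·6 + 3  →[6↦7]→  4·7 + 3 = 31  −1 ⇒ G_2=30
G_2=30  [base 7] 4·7 + 2  →[7↦8]→  4·8 + 2 = 34  −1 ⇒ G_3=33
G_3=33  [base 8] 4·8 + 1  →[8↦9]→  4·9 + 1 = 37  −1 ⇒ G_4=36
G_4=36  [base 9] 4·9  →[9↦10]→  4·10 = 40  −1 ⇒ G_5=39
G_5=39  [base 10] 3·10 + 9  →[10↦11]→  3·11 + 9 = 42  −1 ⇒ G_6=41
G_6=41  [base 11] 3·11 + 8  →[11↦12]→  3·12 + 8 = 44  −1 ⇒ G_7=43
G_7=43  [base 12] 3·12 + 7  →[12↦13]→  3·13 + 7 = 46  −1 ⇒ G_8=45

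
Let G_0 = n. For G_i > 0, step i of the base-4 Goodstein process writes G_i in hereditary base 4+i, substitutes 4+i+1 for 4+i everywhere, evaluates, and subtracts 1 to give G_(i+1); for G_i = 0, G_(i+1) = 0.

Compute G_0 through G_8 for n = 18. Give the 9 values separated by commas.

18 —HB4→ 4^2 + 2 —bump→ 5^2 + 2 = 27 —(−1)→ 26
26 —HB5→ 5^2 + 1 —bump→ 6^2 + 1 = 37 —(−1)→ 36
36 —HB6→ 6^2 —bump→ 7^2 = 49 —(−1)→ 48
48 —HB7→ 6·7 + 6 —bump→ 6·8 + 6 = 54 —(−1)→ 53
53 —HB8→ 6·8 + 5 —bump→ 6·9 + 5 = 59 —(−1)→ 58
58 —HB9→ 6·9 + 4 —bump→ 6·10 + 4 = 64 —(−1)→ 63
63 —HB10→ 6·10 + 3 —bump→ 6·11 + 3 = 69 —(−1)→ 68
68 —HB11→ 6·11 + 2 —bump→ 6·12 + 2 = 74 —(−1)→ 73

18, 26, 36, 48, 53, 58, 63, 68, 73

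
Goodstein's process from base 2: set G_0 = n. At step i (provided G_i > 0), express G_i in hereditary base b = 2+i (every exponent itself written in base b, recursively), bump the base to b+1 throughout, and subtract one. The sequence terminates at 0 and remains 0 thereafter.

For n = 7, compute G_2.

259

G_0 = 7. HB_2(7) = 2^2 + 2 + 1. Bump = 31. G_1 = 30.
G_1 = 30. HB_3(30) = 3^3 + 3. Bump = 260. G_2 = 259.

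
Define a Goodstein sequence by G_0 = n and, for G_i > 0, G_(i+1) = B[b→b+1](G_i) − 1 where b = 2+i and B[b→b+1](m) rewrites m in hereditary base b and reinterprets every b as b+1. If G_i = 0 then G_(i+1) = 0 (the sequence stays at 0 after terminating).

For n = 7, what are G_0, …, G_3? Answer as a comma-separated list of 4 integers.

[0] 7 ≡ 2^2 + 2 + 1 (base 2). Lift 3: 31. −1: 30.
[1] 30 ≡ 3^3 + 3 (base 3). Lift 4: 260. −1: 259.
[2] 259 ≡ 4^4 + 3 (base 4). Lift 5: 3128. −1: 3127.

7, 30, 259, 3127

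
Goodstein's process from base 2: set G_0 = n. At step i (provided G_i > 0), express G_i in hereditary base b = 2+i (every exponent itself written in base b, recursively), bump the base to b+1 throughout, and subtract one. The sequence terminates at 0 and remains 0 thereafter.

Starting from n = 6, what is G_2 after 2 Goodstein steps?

G_0 = 6. HB_2(6) = 2^2 + 2. Bump = 30. G_1 = 29.
G_1 = 29. HB_3(29) = 3^3 + 2. Bump = 258. G_2 = 257.

257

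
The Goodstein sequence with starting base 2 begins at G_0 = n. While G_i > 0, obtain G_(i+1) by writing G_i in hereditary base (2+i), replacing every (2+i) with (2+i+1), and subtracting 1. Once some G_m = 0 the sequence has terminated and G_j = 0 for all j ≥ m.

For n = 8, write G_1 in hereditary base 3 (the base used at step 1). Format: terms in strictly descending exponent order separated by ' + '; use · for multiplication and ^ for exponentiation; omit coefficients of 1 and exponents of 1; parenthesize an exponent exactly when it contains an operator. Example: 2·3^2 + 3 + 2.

2·3^3 + 2·3^2 + 2·3 + 2

[0] 8 ≡ 2^(2 + 1) (base 2). Lift 3: 81. −1: 80.
[1] 80 ≡ 2·3^3 + 2·3^2 + 2·3 + 2 (base 3). Lift 4: 554. −1: 553.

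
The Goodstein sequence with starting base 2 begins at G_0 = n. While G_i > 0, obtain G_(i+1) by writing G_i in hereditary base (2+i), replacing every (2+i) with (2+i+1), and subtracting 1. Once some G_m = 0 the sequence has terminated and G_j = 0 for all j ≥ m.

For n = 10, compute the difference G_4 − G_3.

[0] 10 ≡ 2^(2 + 1) + 2 (base 2). Lift 3: 84. −1: 83.
[1] 83 ≡ 3^(3 + 1) + 2 (base 3). Lift 4: 1026. −1: 1025.
[2] 1025 ≡ 4^(4 + 1) + 1 (base 4). Lift 5: 15626. −1: 15625.
[3] 15625 ≡ 5^(5 + 1) (base 5). Lift 6: 279936. −1: 279935.

264310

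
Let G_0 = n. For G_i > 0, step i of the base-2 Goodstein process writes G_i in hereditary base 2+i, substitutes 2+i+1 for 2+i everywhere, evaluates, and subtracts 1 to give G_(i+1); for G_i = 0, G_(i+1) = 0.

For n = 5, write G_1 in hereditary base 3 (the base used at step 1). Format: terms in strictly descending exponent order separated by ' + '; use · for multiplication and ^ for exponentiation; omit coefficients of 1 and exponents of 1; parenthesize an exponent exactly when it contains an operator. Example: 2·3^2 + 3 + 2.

3^3

(0) 5|_2 = 2^2 + 1 ↦ 3^3 + 1|_3 = 28 ⇒ 27
(1) 27|_3 = 3^3 ↦ 4^4|_4 = 256 ⇒ 255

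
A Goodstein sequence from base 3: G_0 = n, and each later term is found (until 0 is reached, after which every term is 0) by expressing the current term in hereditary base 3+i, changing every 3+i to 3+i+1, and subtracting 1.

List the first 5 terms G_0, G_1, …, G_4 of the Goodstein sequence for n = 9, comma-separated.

step 0: 9 = 3^2; sub 4 for 3: 4^2; = 16; G_1 = 16−1 = 15
step 1: 15 = 3·4 + 3; sub 5 for 4: 3·5 + 3; = 18; G_2 = 18−1 = 17
step 2: 17 = 3·5 + 2; sub 6 for 5: 3·6 + 2; = 20; G_3 = 20−1 = 19
step 3: 19 = 3·6 + 1; sub 7 for 6: 3·7 + 1; = 22; G_4 = 22−1 = 21

9, 15, 17, 19, 21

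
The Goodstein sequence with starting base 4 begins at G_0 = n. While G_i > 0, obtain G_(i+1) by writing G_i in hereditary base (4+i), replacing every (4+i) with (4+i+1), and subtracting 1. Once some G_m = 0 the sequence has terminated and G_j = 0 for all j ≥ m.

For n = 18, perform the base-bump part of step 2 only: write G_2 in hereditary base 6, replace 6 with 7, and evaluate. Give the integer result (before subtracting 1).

step 0: 18 = 4^2 + 2; sub 5 for 4: 5^2 + 2; = 27; G_1 = 27−1 = 26
step 1: 26 = 5^2 + 1; sub 6 for 5: 6^2 + 1; = 37; G_2 = 37−1 = 36
step 2: 36 = 6^2; sub 7 for 6: 7^2; = 49; G_3 = 49−1 = 48

49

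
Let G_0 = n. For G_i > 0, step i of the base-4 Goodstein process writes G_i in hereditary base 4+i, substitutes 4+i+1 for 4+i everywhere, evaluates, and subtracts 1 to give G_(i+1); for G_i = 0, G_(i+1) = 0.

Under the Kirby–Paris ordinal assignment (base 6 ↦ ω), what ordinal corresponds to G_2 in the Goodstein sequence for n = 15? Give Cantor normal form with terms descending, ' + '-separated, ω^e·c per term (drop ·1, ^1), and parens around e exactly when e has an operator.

ω·3 + 1

base 4: 15 = 3·4 + 3; at 5: 3·5 + 3 = 18; next = 17
base 5: 17 = 3·5 + 2; at 6: 3·6 + 2 = 20; next = 19
base 6: 19 = 3·6 + 1; at 7: 3·7 + 1 = 22; next = 21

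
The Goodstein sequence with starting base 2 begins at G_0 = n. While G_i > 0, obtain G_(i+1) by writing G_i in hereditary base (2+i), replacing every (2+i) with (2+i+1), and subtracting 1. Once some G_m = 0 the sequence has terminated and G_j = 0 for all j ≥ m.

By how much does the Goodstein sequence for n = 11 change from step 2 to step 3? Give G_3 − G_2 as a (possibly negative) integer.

[0] 11 ≡ 2^(2 + 1) + 2 + 1 (base 2). Lift 3: 85. −1: 84.
[1] 84 ≡ 3^(3 + 1) + 3 (base 3). Lift 4: 1028. −1: 1027.
[2] 1027 ≡ 4^(4 + 1) + 3 (base 4). Lift 5: 15628. −1: 15627.

14600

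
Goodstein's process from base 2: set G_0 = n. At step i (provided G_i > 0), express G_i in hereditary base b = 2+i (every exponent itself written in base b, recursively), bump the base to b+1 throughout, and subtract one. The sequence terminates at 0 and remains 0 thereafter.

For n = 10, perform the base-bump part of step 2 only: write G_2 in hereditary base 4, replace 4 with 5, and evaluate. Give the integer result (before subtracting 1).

15626

base 2: 10 = 2^(2 + 1) + 2; at 3: 3^(3 + 1) + 3 = 84; next = 83
base 3: 83 = 3^(3 + 1) + 2; at 4: 4^(4 + 1) + 2 = 1026; next = 1025
base 4: 1025 = 4^(4 + 1) + 1; at 5: 5^(5 + 1) + 1 = 15626; next = 15625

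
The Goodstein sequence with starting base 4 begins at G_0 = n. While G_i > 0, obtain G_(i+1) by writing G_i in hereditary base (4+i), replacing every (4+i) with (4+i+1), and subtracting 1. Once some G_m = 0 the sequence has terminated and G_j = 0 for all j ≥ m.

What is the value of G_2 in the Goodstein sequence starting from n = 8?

9

i=0: 8 = 2·4 (b=4); 4→5: 2·5 = 10; 10−1 = 9
i=1: 9 = 5 + 4 (b=5); 5→6: 6 + 4 = 10; 10−1 = 9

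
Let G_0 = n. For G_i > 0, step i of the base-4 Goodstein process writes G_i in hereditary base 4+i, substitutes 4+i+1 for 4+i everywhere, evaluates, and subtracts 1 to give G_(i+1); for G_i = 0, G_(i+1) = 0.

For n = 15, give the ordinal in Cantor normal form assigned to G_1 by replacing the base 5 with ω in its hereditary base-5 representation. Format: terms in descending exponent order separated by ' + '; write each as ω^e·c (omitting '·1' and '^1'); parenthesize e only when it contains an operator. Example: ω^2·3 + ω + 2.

ω·3 + 2

i=0: 15 = 3·4 + 3 (b=4); 4→5: 3·5 + 3 = 18; 18−1 = 17
i=1: 17 = 3·5 + 2 (b=5); 5→6: 3·6 + 2 = 20; 20−1 = 19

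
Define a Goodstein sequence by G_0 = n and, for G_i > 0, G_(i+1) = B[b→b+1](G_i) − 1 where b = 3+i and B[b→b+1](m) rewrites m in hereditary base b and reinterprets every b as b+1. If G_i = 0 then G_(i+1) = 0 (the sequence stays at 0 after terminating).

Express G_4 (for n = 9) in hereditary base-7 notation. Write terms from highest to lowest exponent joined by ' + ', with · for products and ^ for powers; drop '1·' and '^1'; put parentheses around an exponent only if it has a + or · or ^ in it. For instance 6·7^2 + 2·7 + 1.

9 —HB3→ 3^2 —bump→ 4^2 = 16 —(−1)→ 15
15 —HB4→ 3·4 + 3 —bump→ 3·5 + 3 = 18 —(−1)→ 17
17 —HB5→ 3·5 + 2 —bump→ 3·6 + 2 = 20 —(−1)→ 19
19 —HB6→ 3·6 + 1 —bump→ 3·7 + 1 = 22 —(−1)→ 21
21 —HB7→ 3·7 —bump→ 3·8 = 24 —(−1)→ 23

3·7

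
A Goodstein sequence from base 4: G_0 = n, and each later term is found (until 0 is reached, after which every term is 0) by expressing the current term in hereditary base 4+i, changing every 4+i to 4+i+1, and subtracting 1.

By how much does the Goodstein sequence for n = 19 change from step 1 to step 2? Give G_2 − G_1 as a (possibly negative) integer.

[0] 19 ≡ 4^2 + 3 (base 4). Lift 5: 28. −1: 27.
[1] 27 ≡ 5^2 + 2 (base 5). Lift 6: 38. −1: 37.

10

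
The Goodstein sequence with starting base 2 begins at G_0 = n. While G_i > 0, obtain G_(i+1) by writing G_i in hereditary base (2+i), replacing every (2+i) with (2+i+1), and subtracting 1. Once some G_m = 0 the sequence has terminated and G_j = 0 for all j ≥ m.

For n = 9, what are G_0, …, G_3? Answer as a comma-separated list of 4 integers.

(0) 9|_2 = 2^(2 + 1) + 1 ↦ 3^(3 + 1) + 1|_3 = 82 ⇒ 81
(1) 81|_3 = 3^(3 + 1) ↦ 4^(4 + 1)|_4 = 1024 ⇒ 1023
(2) 1023|_4 = 3·4^4 + 3·4^3 + 3·4^2 + 3·4 + 3 ↦ 3·5^5 + 3·5^3 + 3·5^2 + 3·5 + 3|_5 = 9843 ⇒ 9842

9, 81, 1023, 9842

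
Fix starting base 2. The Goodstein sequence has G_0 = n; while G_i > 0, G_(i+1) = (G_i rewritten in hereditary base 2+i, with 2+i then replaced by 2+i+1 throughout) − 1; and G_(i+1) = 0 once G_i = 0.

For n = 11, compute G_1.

84

(0) 11|_2 = 2^(2 + 1) + 2 + 1 ↦ 3^(3 + 1) + 3 + 1|_3 = 85 ⇒ 84
(1) 84|_3 = 3^(3 + 1) + 3 ↦ 4^(4 + 1) + 4|_4 = 1028 ⇒ 1027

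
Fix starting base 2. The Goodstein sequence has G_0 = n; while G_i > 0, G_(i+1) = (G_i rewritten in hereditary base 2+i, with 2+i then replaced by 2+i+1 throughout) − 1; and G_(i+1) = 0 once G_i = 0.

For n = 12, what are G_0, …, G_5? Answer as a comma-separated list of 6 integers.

[0] 12 ≡ 2^(2 + 1) + 2^2 (base 2). Lift 3: 108. −1: 107.
[1] 107 ≡ 3^(3 + 1) + 2·3^2 + 2·3 + 2 (base 3). Lift 4: 1066. −1: 1065.
[2] 1065 ≡ 4^(4 + 1) + 2·4^2 + 2·4 + 1 (base 4). Lift 5: 15686. −1: 15685.
[3] 15685 ≡ 5^(5 + 1) + 2·5^2 + 2·5 (base 5). Lift 6: 280020. −1: 280019.
[4] 280019 ≡ 6^(6 + 1) + 2·6^2 + 6 + 5 (base 6). Lift 7: 5764911. −1: 5764910.

12, 107, 1065, 15685, 280019, 5764910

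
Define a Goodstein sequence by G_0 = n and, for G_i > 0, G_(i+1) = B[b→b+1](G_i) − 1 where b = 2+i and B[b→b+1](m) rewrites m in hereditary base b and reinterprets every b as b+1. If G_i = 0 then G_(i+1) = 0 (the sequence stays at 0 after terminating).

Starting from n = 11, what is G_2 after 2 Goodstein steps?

1027

(0) 11|_2 = 2^(2 + 1) + 2 + 1 ↦ 3^(3 + 1) + 3 + 1|_3 = 85 ⇒ 84
(1) 84|_3 = 3^(3 + 1) + 3 ↦ 4^(4 + 1) + 4|_4 = 1028 ⇒ 1027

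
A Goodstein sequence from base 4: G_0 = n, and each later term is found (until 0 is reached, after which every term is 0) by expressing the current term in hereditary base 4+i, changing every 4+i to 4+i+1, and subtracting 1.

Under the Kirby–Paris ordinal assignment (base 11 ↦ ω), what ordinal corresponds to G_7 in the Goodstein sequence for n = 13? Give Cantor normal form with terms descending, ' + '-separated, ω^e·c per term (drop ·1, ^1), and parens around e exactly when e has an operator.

13 —HB4→ 3·4 + 1 —bump→ 3·5 + 1 = 16 —(−1)→ 15
15 —HB5→ 3·5 —bump→ 3·6 = 18 —(−1)→ 17
17 —HB6→ 2·6 + 5 —bump→ 2·7 + 5 = 19 —(−1)→ 18
18 —HB7→ 2·7 + 4 —bump→ 2·8 + 4 = 20 —(−1)→ 19
19 —HB8→ 2·8 + 3 —bump→ 2·9 + 3 = 21 —(−1)→ 20
20 —HB9→ 2·9 + 2 —bump→ 2·10 + 2 = 22 —(−1)→ 21
21 —HB10→ 2·10 + 1 —bump→ 2·11 + 1 = 23 —(−1)→ 22
22 —HB11→ 2·11 —bump→ 2·12 = 24 —(−1)→ 23

ω·2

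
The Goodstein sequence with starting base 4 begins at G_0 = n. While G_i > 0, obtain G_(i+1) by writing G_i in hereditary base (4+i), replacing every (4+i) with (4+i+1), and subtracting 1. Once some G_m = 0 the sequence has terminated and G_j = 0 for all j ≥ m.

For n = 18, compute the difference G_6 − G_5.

5

i=0: 18 = 4^2 + 2 (b=4); 4→5: 5^2 + 2 = 27; 27−1 = 26
i=1: 26 = 5^2 + 1 (b=5); 5→6: 6^2 + 1 = 37; 37−1 = 36
i=2: 36 = 6^2 (b=6); 6→7: 7^2 = 49; 49−1 = 48
i=3: 48 = 6·7 + 6 (b=7); 7→8: 6·8 + 6 = 54; 54−1 = 53
i=4: 53 = 6·8 + 5 (b=8); 8→9: 6·9 + 5 = 59; 59−1 = 58
i=5: 58 = 6·9 + 4 (b=9); 9→10: 6·10 + 4 = 64; 64−1 = 63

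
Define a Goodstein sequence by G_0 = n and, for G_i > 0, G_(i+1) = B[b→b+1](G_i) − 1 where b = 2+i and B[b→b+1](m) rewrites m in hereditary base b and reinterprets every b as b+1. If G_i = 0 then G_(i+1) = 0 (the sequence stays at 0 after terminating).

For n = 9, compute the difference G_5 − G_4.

2331083

G_0 = 9. HB_2(9) = 2^(2 + 1) + 1. Bump = 82. G_1 = 81.
G_1 = 81. HB_3(81) = 3^(3 + 1). Bump = 1024. G_2 = 1023.
G_2 = 1023. HB_4(1023) = 3·4^4 + 3·4^3 + 3·4^2 + 3·4 + 3. Bump = 9843. G_3 = 9842.
G_3 = 9842. HB_5(9842) = 3·5^5 + 3·5^3 + 3·5^2 + 3·5 + 2. Bump = 140744. G_4 = 140743.
G_4 = 140743. HB_6(140743) = 3·6^6 + 3·6^3 + 3·6^2 + 3·6 + 1. Bump = 2471827. G_5 = 2471826.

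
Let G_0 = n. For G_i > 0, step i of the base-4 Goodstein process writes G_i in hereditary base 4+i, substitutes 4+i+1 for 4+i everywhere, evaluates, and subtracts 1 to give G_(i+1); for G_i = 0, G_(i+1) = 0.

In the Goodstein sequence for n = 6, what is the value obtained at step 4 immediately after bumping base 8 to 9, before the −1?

5

i=0: 6 = 4 + 2 (b=4); 4→5: 5 + 2 = 7; 7−1 = 6
i=1: 6 = 5 + 1 (b=5); 5→6: 6 + 1 = 7; 7−1 = 6
i=2: 6 = 6 (b=6); 6→7: 7 = 7; 7−1 = 6
i=3: 6 = 6 (b=7); 7→8: 6 = 6; 6−1 = 5
i=4: 5 = 5 (b=8); 8→9: 5 = 5; 5−1 = 4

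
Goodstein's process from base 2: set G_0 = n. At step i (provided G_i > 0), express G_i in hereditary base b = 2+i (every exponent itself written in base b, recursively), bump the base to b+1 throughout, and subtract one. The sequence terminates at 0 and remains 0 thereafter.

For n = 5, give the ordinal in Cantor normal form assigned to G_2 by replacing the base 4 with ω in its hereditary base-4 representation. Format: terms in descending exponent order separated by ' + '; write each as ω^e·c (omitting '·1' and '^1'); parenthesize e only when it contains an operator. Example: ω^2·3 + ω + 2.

step 0: 5 = 2^2 + 1; sub 3 for 2: 3^3 + 1; = 28; G_1 = 28−1 = 27
step 1: 27 = 3^3; sub 4 for 3: 4^4; = 256; G_2 = 256−1 = 255
step 2: 255 = 3·4^3 + 3·4^2 + 3·4 + 3; sub 5 for 4: 3·5^3 + 3·5^2 + 3·5 + 3; = 468; G_3 = 468−1 = 467

ω^3·3 + ω^2·3 + ω·3 + 3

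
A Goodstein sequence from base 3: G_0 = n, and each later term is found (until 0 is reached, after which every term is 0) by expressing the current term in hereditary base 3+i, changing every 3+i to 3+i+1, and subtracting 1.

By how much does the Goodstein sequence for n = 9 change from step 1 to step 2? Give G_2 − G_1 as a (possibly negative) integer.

G_0 = 9. HB_3(9) = 3^2. Bump = 16. G_1 = 15.
G_1 = 15. HB_4(15) = 3·4 + 3. Bump = 18. G_2 = 17.

2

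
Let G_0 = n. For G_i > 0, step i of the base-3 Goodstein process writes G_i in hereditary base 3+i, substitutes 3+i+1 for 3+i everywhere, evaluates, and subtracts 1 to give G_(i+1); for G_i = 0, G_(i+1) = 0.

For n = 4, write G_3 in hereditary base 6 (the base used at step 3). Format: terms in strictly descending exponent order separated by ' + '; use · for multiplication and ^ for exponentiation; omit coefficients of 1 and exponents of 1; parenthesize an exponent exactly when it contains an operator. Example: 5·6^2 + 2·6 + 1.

3

base 3: 4 = 3 + 1; at 4: 4 + 1 = 5; next = 4
base 4: 4 = 4; at 5: 5 = 5; next = 4
base 5: 4 = 4; at 6: 4 = 4; next = 3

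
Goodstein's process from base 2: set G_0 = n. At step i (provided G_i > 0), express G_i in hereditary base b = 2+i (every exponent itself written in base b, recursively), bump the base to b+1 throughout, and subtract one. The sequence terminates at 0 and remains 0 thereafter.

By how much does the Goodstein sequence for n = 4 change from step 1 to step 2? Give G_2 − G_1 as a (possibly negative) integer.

15

[0] 4 ≡ 2^2 (base 2). Lift 3: 27. −1: 26.
[1] 26 ≡ 2·3^2 + 2·3 + 2 (base 3). Lift 4: 42. −1: 41.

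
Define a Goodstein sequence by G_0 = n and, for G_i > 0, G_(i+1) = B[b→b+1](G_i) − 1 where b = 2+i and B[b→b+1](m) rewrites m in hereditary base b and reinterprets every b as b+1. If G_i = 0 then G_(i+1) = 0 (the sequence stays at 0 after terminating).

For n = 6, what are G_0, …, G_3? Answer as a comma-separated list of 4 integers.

6, 29, 257, 3125

i=0: 6 = 2^2 + 2 (b=2); 2→3: 3^3 + 3 = 30; 30−1 = 29
i=1: 29 = 3^3 + 2 (b=3); 3→4: 4^4 + 2 = 258; 258−1 = 257
i=2: 257 = 4^4 + 1 (b=4); 4→5: 5^5 + 1 = 3126; 3126−1 = 3125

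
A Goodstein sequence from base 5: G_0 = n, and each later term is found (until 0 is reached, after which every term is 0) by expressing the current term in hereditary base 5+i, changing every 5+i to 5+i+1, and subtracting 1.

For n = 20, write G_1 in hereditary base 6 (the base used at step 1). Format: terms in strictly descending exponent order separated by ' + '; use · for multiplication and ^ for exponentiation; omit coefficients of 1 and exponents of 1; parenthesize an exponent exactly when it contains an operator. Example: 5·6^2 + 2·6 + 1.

G_0=20  [base 5] 4·5  →[5↦6]→  4·6 = 24  −1 ⇒ G_1=23
G_1=23  [base 6] 3·6 + 5  →[6↦7]→  3·7 + 5 = 26  −1 ⇒ G_2=25

3·6 + 5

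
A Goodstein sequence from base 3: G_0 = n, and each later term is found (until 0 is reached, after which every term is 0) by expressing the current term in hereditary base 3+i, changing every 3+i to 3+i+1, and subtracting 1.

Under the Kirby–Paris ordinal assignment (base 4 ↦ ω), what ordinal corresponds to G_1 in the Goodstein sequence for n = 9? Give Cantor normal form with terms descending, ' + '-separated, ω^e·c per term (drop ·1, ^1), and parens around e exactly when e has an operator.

ω·3 + 3

i=0: 9 = 3^2 (b=3); 3→4: 4^2 = 16; 16−1 = 15
i=1: 15 = 3·4 + 3 (b=4); 4→5: 3·5 + 3 = 18; 18−1 = 17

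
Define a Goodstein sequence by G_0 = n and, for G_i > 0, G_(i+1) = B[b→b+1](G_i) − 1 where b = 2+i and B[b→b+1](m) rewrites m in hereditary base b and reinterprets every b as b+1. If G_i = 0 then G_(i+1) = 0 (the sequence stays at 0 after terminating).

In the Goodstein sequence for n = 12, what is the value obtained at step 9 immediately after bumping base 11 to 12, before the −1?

G_0 = 12. HB_2(12) = 2^(2 + 1) + 2^2. Bump = 108. G_1 = 107.
G_1 = 107. HB_3(107) = 3^(3 + 1) + 2·3^2 + 2·3 + 2. Bump = 1066. G_2 = 1065.
G_2 = 1065. HB_4(1065) = 4^(4 + 1) + 2·4^2 + 2·4 + 1. Bump = 15686. G_3 = 15685.
G_3 = 15685. HB_5(15685) = 5^(5 + 1) + 2·5^2 + 2·5. Bump = 280020. G_4 = 280019.
G_4 = 280019. HB_6(280019) = 6^(6 + 1) + 2·6^2 + 6 + 5. Bump = 5764911. G_5 = 5764910.
G_5 = 5764910. HB_7(5764910) = 7^(7 + 1) + 2·7^2 + 7 + 4. Bump = 134217868. G_6 = 134217867.
G_6 = 134217867. HB_8(134217867) = 8^(8 + 1) + 2·8^2 + 8 + 3. Bump = 3486784575. G_7 = 3486784574.
G_7 = 3486784574. HB_9(3486784574) = 9^(9 + 1) + 2·9^2 + 9 + 2. Bump = 100000000212. G_8 = 100000000211.
G_8 = 100000000211. HB_10(100000000211) = 10^(10 + 1) + 2·10^2 + 10 + 1. Bump = 3138428376975. G_9 = 3138428376974.

106993205379372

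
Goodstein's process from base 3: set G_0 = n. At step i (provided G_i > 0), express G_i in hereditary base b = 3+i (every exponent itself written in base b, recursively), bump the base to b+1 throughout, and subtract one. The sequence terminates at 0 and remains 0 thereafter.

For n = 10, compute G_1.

16

G_0=10  [base 3] 3^2 + 1  →[3↦4]→  4^2 + 1 = 17  −1 ⇒ G_1=16
G_1=16  [base 4] 4^2  →[4↦5]→  5^2 = 25  −1 ⇒ G_2=24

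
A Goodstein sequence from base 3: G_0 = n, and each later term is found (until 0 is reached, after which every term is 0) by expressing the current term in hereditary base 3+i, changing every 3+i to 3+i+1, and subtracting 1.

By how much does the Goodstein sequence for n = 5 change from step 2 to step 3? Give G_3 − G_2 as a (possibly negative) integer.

0

G_0 = 5. HB_3(5) = 3 + 2. Bump = 6. G_1 = 5.
G_1 = 5. HB_4(5) = 4 + 1. Bump = 6. G_2 = 5.
G_2 = 5. HB_5(5) = 5. Bump = 6. G_3 = 5.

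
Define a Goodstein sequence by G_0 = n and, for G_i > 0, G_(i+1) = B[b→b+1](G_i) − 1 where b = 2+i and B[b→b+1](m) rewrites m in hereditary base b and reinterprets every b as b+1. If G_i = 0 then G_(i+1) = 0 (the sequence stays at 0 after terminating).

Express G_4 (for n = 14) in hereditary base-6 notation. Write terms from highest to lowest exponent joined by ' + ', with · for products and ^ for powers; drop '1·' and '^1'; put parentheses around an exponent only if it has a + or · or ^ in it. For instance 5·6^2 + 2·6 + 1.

i=0: 14 = 2^(2 + 1) + 2^2 + 2 (b=2); 2→3: 3^(3 + 1) + 3^3 + 3 = 111; 111−1 = 110
i=1: 110 = 3^(3 + 1) + 3^3 + 2 (b=3); 3→4: 4^(4 + 1) + 4^4 + 2 = 1282; 1282−1 = 1281
i=2: 1281 = 4^(4 + 1) + 4^4 + 1 (b=4); 4→5: 5^(5 + 1) + 5^5 + 1 = 18751; 18751−1 = 18750
i=3: 18750 = 5^(5 + 1) + 5^5 (b=5); 5→6: 6^(6 + 1) + 6^6 = 326592; 326592−1 = 326591
i=4: 326591 = 6^(6 + 1) + 5·6^5 + 5·6^4 + 5·6^3 + 5·6^2 + 5·6 + 5 (b=6); 6→7: 7^(7 + 1) + 5·7^5 + 5·7^4 + 5·7^3 + 5·7^2 + 5·7 + 5 = 5862841; 5862841−1 = 5862840

6^(6 + 1) + 5·6^5 + 5·6^4 + 5·6^3 + 5·6^2 + 5·6 + 5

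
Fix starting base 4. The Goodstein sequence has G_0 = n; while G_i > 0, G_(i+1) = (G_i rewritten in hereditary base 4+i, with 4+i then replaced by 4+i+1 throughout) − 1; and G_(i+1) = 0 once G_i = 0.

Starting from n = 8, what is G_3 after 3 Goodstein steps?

8 —HB4→ 2·4 —bump→ 2·5 = 10 —(−1)→ 9
9 —HB5→ 5 + 4 —bump→ 6 + 4 = 10 —(−1)→ 9
9 —HB6→ 6 + 3 —bump→ 7 + 3 = 10 —(−1)→ 9
9 —HB7→ 7 + 2 —bump→ 8 + 2 = 10 —(−1)→ 9

9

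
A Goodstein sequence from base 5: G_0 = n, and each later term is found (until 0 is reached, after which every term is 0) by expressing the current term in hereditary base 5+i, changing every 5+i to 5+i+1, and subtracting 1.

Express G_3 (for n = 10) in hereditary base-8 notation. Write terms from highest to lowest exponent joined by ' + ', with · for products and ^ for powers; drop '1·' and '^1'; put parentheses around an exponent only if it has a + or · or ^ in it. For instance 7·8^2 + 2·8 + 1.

8 + 3

G_0 = 10. HB_5(10) = 2·5. Bump = 12. G_1 = 11.
G_1 = 11. HB_6(11) = 6 + 5. Bump = 12. G_2 = 11.
G_2 = 11. HB_7(11) = 7 + 4. Bump = 12. G_3 = 11.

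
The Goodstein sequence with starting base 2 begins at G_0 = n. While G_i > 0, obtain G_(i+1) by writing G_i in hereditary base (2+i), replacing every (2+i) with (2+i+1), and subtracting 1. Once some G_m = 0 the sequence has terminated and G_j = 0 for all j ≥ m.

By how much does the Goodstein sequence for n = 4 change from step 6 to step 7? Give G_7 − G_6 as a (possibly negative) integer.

G_0 = 4. HB_2(4) = 2^2. Bump = 27. G_1 = 26.
G_1 = 26. HB_3(26) = 2·3^2 + 2·3 + 2. Bump = 42. G_2 = 41.
G_2 = 41. HB_4(41) = 2·4^2 + 2·4 + 1. Bump = 61. G_3 = 60.
G_3 = 60. HB_5(60) = 2·5^2 + 2·5. Bump = 84. G_4 = 83.
G_4 = 83. HB_6(83) = 2·6^2 + 6 + 5. Bump = 110. G_5 = 109.
G_5 = 109. HB_7(109) = 2·7^2 + 7 + 4. Bump = 140. G_6 = 139.
G_6 = 139. HB_8(139) = 2·8^2 + 8 + 3. Bump = 174. G_7 = 173.

34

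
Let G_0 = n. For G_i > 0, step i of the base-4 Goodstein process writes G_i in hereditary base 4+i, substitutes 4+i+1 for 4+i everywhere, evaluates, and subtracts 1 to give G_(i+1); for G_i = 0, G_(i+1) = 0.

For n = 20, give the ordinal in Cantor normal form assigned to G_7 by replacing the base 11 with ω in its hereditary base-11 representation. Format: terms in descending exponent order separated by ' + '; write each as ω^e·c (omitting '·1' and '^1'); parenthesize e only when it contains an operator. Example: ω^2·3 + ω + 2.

ω·9 + 8

[0] 20 ≡ 4^2 + 4 (base 4). Lift 5: 30. −1: 29.
[1] 29 ≡ 5^2 + 4 (base 5). Lift 6: 40. −1: 39.
[2] 39 ≡ 6^2 + 3 (base 6). Lift 7: 52. −1: 51.
[3] 51 ≡ 7^2 + 2 (base 7). Lift 8: 66. −1: 65.
[4] 65 ≡ 8^2 + 1 (base 8). Lift 9: 82. −1: 81.
[5] 81 ≡ 9^2 (base 9). Lift 10: 100. −1: 99.
[6] 99 ≡ 9·10 + 9 (base 10). Lift 11: 108. −1: 107.
[7] 107 ≡ 9·11 + 8 (base 11). Lift 12: 116. −1: 115.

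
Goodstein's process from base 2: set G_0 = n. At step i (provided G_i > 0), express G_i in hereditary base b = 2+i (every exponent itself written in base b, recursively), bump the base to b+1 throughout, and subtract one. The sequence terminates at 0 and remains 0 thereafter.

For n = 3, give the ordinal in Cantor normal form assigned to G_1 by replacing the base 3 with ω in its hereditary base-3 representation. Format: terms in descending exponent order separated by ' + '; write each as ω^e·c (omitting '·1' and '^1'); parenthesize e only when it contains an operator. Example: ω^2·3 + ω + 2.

step 0: 3 = 2 + 1; sub 3 for 2: 3 + 1; = 4; G_1 = 4−1 = 3
step 1: 3 = 3; sub 4 for 3: 4; = 4; G_2 = 4−1 = 3

ω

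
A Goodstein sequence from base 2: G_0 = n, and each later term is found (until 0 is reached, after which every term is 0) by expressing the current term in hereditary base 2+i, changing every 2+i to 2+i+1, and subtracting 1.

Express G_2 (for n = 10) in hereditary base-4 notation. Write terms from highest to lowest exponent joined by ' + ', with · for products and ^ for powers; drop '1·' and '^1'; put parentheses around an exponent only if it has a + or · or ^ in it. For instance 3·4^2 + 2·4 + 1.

G_0=10  [base 2] 2^(2 + 1) + 2  →[2↦3]→  3^(3 + 1) + 3 = 84  −1 ⇒ G_1=83
G_1=83  [base 3] 3^(3 + 1) + 2  →[3↦4]→  4^(4 + 1) + 2 = 1026  −1 ⇒ G_2=1025
G_2=1025  [base 4] 4^(4 + 1) + 1  →[4↦5]→  5^(5 + 1) + 1 = 15626  −1 ⇒ G_3=15625

4^(4 + 1) + 1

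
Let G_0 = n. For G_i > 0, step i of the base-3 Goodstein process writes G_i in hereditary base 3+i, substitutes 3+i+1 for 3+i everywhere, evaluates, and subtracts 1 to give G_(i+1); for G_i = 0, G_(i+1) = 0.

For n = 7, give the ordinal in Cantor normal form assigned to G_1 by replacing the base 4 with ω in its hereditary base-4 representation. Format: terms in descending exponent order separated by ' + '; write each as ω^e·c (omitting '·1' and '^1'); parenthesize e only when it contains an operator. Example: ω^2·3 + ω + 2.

[0] 7 ≡ 2·3 + 1 (base 3). Lift 4: 9. −1: 8.
[1] 8 ≡ 2·4 (base 4). Lift 5: 10. −1: 9.

ω·2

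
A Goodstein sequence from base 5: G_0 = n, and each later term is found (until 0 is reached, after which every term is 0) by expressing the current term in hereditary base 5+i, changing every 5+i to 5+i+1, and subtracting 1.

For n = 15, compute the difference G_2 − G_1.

step 0: 15 = 3·5; sub 6 for 5: 3·6; = 18; G_1 = 18−1 = 17
step 1: 17 = 2·6 + 5; sub 7 for 6: 2·7 + 5; = 19; G_2 = 19−1 = 18

1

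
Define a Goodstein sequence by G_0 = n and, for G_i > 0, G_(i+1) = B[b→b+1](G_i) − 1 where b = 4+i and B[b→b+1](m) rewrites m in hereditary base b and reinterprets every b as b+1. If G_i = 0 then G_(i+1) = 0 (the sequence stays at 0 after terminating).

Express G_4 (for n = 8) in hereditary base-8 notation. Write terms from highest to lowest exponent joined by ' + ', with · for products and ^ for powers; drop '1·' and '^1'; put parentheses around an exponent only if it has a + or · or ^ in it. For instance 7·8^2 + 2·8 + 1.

8 + 1

(0) 8|_4 = 2·4 ↦ 2·5|_5 = 10 ⇒ 9
(1) 9|_5 = 5 + 4 ↦ 6 + 4|_6 = 10 ⇒ 9
(2) 9|_6 = 6 + 3 ↦ 7 + 3|_7 = 10 ⇒ 9
(3) 9|_7 = 7 + 2 ↦ 8 + 2|_8 = 10 ⇒ 9
(4) 9|_8 = 8 + 1 ↦ 9 + 1|_9 = 10 ⇒ 9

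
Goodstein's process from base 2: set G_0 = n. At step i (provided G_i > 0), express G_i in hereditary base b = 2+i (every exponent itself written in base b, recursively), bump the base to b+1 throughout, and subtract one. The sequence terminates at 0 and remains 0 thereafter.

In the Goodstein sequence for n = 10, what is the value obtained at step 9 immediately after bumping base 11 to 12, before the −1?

44580503598540

step 0: 10 = 2^(2 + 1) + 2; sub 3 for 2: 3^(3 + 1) + 3; = 84; G_1 = 84−1 = 83
step 1: 83 = 3^(3 + 1) + 2; sub 4 for 3: 4^(4 + 1) + 2; = 1026; G_2 = 1026−1 = 1025
step 2: 1025 = 4^(4 + 1) + 1; sub 5 for 4: 5^(5 + 1) + 1; = 15626; G_3 = 15626−1 = 15625
step 3: 15625 = 5^(5 + 1); sub 6 for 5: 6^(6 + 1); = 279936; G_4 = 279936−1 = 279935
step 4: 279935 = 5·6^6 + 5·6^5 + 5·6^4 + 5·6^3 + 5·6^2 + 5·6 + 5; sub 7 for 6: 5·7^7 + 5·7^5 + 5·7^4 + 5·7^3 + 5·7^2 + 5·7 + 5; = 4215755; G_5 = 4215755−1 = 4215754
step 5: 4215754 = 5·7^7 + 5·7^5 + 5·7^4 + 5·7^3 + 5·7^2 + 5·7 + 4; sub 8 for 7: 5·8^8 + 5·8^5 + 5·8^4 + 5·8^3 + 5·8^2 + 5·8 + 4; = 84073324; G_6 = 84073324−1 = 84073323
step 6: 84073323 = 5·8^8 + 5·8^5 + 5·8^4 + 5·8^3 + 5·8^2 + 5·8 + 3; sub 9 for 8: 5·9^9 + 5·9^5 + 5·9^4 + 5·9^3 + 5·9^2 + 5·9 + 3; = 1937434593; G_7 = 1937434593−1 = 1937434592
step 7: 1937434592 = 5·9^9 + 5·9^5 + 5·9^4 + 5·9^3 + 5·9^2 + 5·9 + 2; sub 10 for 9: 5·10^10 + 5·10^5 + 5·10^4 + 5·10^3 + 5·10^2 + 5·10 + 2; = 50000555552; G_8 = 50000555552−1 = 50000555551
step 8: 50000555551 = 5·10^10 + 5·10^5 + 5·10^4 + 5·10^3 + 5·10^2 + 5·10 + 1; sub 11 for 10: 5·11^11 + 5·11^5 + 5·11^4 + 5·11^3 + 5·11^2 + 5·11 + 1; = 1426559238831; G_9 = 1426559238831−1 = 1426559238830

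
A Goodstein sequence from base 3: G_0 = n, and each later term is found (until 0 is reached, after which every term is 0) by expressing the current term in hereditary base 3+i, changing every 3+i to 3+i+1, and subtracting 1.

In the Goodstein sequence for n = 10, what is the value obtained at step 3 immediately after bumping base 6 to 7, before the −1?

31

10 —HB3→ 3^2 + 1 —bump→ 4^2 + 1 = 17 —(−1)→ 16
16 —HB4→ 4^2 —bump→ 5^2 = 25 —(−1)→ 24
24 —HB5→ 4·5 + 4 —bump→ 4·6 + 4 = 28 —(−1)→ 27
27 —HB6→ 4·6 + 3 —bump→ 4·7 + 3 = 31 —(−1)→ 30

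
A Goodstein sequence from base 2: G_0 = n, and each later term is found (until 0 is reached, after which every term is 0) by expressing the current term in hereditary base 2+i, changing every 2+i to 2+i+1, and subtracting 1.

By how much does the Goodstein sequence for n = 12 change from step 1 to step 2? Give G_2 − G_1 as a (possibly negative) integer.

958

(0) 12|_2 = 2^(2 + 1) + 2^2 ↦ 3^(3 + 1) + 3^3|_3 = 108 ⇒ 107
(1) 107|_3 = 3^(3 + 1) + 2·3^2 + 2·3 + 2 ↦ 4^(4 + 1) + 2·4^2 + 2·4 + 2|_4 = 1066 ⇒ 1065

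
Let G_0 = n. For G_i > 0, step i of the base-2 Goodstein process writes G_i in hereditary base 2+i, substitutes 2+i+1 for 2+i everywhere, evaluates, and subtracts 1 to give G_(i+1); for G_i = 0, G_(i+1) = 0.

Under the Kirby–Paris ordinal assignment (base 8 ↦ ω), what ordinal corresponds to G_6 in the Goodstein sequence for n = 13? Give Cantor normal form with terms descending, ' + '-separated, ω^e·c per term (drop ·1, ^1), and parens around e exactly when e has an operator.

base 2: 13 = 2^(2 + 1) + 2^2 + 1; at 3: 3^(3 + 1) + 3^3 + 1 = 109; next = 108
base 3: 108 = 3^(3 + 1) + 3^3; at 4: 4^(4 + 1) + 4^4 = 1280; next = 1279
base 4: 1279 = 4^(4 + 1) + 3·4^3 + 3·4^2 + 3·4 + 3; at 5: 5^(5 + 1) + 3·5^3 + 3·5^2 + 3·5 + 3 = 16093; next = 16092
base 5: 16092 = 5^(5 + 1) + 3·5^3 + 3·5^2 + 3·5 + 2; at 6: 6^(6 + 1) + 3·6^3 + 3·6^2 + 3·6 + 2 = 280712; next = 280711
base 6: 280711 = 6^(6 + 1) + 3·6^3 + 3·6^2 + 3·6 + 1; at 7: 7^(7 + 1) + 3·7^3 + 3·7^2 + 3·7 + 1 = 5765999; next = 5765998
base 7: 5765998 = 7^(7 + 1) + 3·7^3 + 3·7^2 + 3·7; at 8: 8^(8 + 1) + 3·8^3 + 3·8^2 + 3·8 = 134219480; next = 134219479

ω^(ω + 1) + ω^3·3 + ω^2·3 + ω·2 + 7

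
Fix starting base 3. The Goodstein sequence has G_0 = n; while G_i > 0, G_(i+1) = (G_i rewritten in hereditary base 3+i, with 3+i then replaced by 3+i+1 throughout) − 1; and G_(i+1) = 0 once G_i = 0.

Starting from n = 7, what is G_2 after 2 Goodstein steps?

9

G_0 = 7. HB_3(7) = 2·3 + 1. Bump = 9. G_1 = 8.
G_1 = 8. HB_4(8) = 2·4. Bump = 10. G_2 = 9.
G_2 = 9. HB_5(9) = 5 + 4. Bump = 10. G_3 = 9.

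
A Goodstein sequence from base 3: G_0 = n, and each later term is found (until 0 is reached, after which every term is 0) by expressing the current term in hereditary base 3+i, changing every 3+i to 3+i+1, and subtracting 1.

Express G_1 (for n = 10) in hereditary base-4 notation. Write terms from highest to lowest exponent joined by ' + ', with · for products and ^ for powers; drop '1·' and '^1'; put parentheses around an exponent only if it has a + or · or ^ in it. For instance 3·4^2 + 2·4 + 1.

base 3: 10 = 3^2 + 1; at 4: 4^2 + 1 = 17; next = 16
base 4: 16 = 4^2; at 5: 5^2 = 25; next = 24

4^2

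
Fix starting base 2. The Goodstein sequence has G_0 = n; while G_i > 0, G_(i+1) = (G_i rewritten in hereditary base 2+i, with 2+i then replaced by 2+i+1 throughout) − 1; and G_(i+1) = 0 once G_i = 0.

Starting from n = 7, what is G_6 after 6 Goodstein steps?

16777215

7 —HB2→ 2^2 + 2 + 1 —bump→ 3^3 + 3 + 1 = 31 —(−1)→ 30
30 —HB3→ 3^3 + 3 —bump→ 4^4 + 4 = 260 —(−1)→ 259
259 —HB4→ 4^4 + 3 —bump→ 5^5 + 3 = 3128 —(−1)→ 3127
3127 —HB5→ 5^5 + 2 —bump→ 6^6 + 2 = 46658 —(−1)→ 46657
46657 —HB6→ 6^6 + 1 —bump→ 7^7 + 1 = 823544 —(−1)→ 823543
823543 —HB7→ 7^7 —bump→ 8^8 = 16777216 —(−1)→ 16777215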